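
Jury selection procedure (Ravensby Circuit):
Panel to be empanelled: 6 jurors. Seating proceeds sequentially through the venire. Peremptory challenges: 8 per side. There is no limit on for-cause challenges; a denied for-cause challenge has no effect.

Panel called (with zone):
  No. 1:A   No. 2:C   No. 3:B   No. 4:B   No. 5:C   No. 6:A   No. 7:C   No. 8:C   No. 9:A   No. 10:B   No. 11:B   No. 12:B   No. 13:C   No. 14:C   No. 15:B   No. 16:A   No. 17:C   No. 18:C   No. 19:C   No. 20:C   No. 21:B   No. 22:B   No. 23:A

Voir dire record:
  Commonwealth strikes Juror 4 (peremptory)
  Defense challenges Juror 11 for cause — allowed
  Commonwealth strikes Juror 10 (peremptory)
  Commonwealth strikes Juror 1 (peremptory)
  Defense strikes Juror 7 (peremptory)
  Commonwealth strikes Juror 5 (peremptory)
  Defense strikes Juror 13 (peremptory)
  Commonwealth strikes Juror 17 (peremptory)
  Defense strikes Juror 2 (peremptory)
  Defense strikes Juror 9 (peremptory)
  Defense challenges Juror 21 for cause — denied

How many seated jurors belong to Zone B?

3

Removed: #1, #2, #4, #5, #7, #9, #10, #11, #13, #17.
Seated jurors 1–6: #3, #6, #8, #12, #14, #15.
Of those, in Zone B: #3, #12, #15 → 3.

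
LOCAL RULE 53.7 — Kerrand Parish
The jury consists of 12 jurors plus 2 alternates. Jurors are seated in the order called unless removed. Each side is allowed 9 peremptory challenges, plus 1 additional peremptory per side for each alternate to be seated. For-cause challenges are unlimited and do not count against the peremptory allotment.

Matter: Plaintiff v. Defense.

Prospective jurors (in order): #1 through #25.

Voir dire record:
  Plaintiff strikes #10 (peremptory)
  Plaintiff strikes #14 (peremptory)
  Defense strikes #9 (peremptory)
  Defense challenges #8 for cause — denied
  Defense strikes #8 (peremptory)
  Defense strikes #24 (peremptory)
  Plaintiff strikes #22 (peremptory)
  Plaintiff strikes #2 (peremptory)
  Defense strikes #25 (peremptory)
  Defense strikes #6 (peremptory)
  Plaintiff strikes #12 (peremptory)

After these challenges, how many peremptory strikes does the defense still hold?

Defense allotment: 9 base + 1 × 2 alternates = 11.
Defense peremptories used: #9, #8, #24, #25, #6 — 5 (the for-cause on #8 doesn't count).
Remaining: 11 − 5 = 6.

6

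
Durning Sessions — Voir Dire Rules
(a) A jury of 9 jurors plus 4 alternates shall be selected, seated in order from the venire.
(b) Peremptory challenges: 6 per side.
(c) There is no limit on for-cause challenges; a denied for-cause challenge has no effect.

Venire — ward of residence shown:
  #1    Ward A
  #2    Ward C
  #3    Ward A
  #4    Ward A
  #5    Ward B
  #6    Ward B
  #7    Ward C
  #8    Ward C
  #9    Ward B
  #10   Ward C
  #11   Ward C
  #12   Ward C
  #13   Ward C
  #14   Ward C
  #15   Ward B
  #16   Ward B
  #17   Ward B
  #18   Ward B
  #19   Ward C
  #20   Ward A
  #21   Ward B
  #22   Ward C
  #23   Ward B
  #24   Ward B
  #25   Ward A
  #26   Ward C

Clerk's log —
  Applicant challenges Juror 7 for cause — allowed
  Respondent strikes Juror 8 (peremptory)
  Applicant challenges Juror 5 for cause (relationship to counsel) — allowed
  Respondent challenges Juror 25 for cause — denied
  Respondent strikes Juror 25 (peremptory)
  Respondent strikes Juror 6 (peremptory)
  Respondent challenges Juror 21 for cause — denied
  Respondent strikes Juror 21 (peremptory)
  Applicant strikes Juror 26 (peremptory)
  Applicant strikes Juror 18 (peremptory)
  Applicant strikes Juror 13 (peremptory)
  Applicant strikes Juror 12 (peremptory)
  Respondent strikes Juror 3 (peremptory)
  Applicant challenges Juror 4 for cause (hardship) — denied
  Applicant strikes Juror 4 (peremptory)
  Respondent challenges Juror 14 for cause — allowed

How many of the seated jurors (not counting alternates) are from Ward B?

4

Removed: #3, #4, #5, #6, #7, #8, #12, #13, #14, #18, #21, #25, #26.
Seated jurors 1–9: #1, #2, #9, #10, #11, #15, #16, #17, #19 (alternates #20, #22, #23, #24 not counted).
Of those, in Ward B: #9, #15, #16, #17 → 4.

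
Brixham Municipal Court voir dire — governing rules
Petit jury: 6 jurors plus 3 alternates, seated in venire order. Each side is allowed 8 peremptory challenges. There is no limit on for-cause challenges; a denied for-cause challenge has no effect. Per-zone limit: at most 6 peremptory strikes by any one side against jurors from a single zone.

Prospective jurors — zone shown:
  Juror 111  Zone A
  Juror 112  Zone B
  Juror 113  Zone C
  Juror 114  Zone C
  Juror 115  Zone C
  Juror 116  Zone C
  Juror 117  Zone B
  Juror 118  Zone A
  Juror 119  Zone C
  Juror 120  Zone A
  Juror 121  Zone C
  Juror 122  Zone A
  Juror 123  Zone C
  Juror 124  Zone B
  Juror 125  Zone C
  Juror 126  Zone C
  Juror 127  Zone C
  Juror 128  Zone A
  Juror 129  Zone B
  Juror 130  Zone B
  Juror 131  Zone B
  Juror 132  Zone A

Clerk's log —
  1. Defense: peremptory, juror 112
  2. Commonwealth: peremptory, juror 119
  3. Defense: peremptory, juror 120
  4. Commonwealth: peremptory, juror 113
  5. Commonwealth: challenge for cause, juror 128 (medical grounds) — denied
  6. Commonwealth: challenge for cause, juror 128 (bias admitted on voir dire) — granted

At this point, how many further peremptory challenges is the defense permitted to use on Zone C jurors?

6

Defense peremptories so far: #112, #120 — 2 of 8 used, 6 left overall.
Against Zone C: none yet — per-zone cap 6 leaves 6.
Binding limit: min(6, 6) = 6.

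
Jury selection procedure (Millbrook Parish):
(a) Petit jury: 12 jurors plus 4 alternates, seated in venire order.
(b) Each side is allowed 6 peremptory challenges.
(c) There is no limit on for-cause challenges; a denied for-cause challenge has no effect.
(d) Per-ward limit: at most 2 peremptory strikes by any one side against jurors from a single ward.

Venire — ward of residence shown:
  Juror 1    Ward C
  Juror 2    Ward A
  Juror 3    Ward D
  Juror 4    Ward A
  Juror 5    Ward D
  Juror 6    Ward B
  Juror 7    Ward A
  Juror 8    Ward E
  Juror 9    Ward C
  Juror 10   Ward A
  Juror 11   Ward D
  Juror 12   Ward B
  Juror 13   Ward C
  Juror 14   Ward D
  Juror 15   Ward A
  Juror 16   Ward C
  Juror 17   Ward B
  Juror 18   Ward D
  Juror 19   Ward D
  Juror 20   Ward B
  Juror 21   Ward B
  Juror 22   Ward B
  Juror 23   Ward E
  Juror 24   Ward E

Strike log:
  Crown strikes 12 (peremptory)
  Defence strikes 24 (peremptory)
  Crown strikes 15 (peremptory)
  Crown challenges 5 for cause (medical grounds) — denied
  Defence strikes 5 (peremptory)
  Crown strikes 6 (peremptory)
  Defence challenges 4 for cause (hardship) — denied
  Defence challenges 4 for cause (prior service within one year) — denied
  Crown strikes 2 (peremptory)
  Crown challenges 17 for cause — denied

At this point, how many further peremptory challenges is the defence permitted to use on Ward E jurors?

1

Defence peremptories so far: #24, #5 — 2 of 6 used, 4 left overall.
Against Ward E: #24 — 1 used; per-ward cap 2 leaves 1.
Binding limit: min(4, 1) = 1.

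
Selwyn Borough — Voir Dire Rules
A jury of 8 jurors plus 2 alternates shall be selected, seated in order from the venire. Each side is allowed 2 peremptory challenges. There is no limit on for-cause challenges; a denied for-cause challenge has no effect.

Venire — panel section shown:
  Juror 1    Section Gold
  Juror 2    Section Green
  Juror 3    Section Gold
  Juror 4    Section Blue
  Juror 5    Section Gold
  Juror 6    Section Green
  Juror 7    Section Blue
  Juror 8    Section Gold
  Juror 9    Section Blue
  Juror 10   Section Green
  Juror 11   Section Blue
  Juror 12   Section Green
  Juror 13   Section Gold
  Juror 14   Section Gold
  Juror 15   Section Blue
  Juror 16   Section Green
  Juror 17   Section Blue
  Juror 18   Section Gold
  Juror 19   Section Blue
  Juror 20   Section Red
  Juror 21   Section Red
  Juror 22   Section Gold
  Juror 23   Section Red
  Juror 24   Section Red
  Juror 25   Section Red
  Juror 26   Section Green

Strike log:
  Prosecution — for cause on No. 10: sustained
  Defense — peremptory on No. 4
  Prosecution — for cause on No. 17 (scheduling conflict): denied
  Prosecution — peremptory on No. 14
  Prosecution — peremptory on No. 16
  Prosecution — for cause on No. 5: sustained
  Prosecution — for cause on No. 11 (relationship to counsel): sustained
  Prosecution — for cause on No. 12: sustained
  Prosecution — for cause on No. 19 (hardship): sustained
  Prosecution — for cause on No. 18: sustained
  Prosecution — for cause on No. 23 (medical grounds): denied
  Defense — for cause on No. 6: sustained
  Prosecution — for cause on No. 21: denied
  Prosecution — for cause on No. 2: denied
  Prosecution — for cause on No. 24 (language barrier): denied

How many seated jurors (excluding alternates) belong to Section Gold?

4

Removed: #4, #5, #6, #10, #11, #12, #14, #16, #18, #19.
Seated jurors 1–8: #1, #2, #3, #7, #8, #9, #13, #15 (alternates #17, #20 not counted).
Of those, in Section Gold: #1, #3, #8, #13 → 4.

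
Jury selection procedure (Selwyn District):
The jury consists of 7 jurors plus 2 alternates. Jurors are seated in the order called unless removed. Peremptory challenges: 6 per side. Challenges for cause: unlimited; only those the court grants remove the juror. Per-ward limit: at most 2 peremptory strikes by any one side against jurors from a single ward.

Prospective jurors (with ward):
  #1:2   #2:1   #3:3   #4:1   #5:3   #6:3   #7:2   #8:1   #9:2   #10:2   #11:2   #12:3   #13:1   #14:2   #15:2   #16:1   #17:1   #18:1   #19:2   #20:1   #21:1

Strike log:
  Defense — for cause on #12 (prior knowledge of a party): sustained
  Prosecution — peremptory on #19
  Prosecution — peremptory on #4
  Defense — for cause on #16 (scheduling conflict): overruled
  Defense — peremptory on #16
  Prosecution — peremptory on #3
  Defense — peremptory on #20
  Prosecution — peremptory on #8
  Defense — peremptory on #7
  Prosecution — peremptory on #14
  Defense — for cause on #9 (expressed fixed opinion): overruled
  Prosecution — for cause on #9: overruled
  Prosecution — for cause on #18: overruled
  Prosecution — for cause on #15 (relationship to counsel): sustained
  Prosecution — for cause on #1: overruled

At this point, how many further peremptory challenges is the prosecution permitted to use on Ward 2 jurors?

Prosecution peremptories so far: #19, #4, #3, #8, #14 — 5 of 6 used, 1 left overall.
Against Ward 2: #19, #14 — 2 used; per-ward cap 2 leaves 0.
Binding limit: min(1, 0) = 0.

0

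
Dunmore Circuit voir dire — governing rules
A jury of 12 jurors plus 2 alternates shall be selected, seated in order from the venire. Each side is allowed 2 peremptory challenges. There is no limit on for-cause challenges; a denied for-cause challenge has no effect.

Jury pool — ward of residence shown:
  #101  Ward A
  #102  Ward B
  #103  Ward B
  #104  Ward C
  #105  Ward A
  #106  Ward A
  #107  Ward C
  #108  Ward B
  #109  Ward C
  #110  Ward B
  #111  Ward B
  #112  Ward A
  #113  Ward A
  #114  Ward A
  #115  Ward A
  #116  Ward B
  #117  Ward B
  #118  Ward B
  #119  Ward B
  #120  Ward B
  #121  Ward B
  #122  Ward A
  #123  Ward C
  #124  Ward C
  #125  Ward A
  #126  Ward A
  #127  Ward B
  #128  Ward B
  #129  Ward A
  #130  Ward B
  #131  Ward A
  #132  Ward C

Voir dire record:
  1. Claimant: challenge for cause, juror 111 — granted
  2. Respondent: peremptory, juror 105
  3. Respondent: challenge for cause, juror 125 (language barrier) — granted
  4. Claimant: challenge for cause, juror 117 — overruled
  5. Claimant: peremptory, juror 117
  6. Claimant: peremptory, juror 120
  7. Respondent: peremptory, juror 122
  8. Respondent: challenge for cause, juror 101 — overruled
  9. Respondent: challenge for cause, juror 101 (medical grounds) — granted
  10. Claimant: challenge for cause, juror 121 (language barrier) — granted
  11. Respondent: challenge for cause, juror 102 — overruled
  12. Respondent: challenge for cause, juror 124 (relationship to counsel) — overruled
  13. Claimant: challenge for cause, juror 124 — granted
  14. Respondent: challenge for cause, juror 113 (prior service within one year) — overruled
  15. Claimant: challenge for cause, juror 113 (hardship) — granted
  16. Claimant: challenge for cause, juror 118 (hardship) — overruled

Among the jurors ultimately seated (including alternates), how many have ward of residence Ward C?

3

Removed: #101, #105, #111, #113, #117, #120, #121, #122, #124, #125.
Seated (14 incl. alternates): #102, #103, #104, #106, #107, #108, #109, #110, #112, #114, #115, #116, #118, #119.
Of those, in Ward C: #104, #107, #109 → 3.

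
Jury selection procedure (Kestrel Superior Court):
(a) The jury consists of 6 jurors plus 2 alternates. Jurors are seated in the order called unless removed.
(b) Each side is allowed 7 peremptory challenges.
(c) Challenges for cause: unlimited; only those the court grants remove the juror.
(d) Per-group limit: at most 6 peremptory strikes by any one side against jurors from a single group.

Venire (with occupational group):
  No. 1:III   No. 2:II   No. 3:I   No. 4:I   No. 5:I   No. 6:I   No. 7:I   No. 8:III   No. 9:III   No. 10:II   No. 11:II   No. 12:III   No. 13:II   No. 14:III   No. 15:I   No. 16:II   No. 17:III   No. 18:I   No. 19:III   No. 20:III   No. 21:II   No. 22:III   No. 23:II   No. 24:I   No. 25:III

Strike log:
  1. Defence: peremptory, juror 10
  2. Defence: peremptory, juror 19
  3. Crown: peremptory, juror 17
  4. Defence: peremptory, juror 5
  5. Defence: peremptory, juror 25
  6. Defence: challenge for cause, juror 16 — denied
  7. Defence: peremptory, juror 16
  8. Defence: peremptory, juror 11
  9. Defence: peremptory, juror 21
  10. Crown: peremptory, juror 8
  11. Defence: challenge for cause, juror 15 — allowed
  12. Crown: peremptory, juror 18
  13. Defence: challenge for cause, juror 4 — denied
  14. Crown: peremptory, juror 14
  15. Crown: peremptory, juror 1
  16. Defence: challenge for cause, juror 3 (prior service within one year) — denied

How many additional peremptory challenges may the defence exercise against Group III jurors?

0

Defence peremptories so far: #10, #19, #5, #25, #16, #11, #21 — 7 of 7 used, 0 left overall.
Against Group III: #19, #25 — 2 used; per-group cap 6 leaves 4.
Binding limit: min(0, 4) = 0.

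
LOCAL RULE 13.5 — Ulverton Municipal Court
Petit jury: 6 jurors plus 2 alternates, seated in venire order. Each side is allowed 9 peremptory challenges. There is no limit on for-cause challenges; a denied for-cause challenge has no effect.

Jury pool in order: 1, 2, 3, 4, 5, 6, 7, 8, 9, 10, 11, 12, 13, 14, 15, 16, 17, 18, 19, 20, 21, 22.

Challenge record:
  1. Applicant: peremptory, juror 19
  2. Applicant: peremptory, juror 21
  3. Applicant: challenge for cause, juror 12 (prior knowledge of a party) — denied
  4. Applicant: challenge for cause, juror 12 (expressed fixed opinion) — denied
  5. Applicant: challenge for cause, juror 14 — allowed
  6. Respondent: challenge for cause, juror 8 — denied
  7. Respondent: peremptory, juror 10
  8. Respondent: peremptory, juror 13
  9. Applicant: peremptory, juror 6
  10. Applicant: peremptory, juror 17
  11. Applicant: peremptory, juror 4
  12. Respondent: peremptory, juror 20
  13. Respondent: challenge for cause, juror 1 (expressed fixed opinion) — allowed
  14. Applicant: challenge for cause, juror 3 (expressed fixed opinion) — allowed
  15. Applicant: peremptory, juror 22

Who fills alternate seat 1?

Removed: #1, #3, #4, #6, #10, #13, #14, #17, #19, #20, #21, #22. (#8, #12 stay — for-cause denied.)
Seating in order: seats 1–6 → #2, #5, #7, #8, #9, #11; alternates → #12, #15.
So alternate 1 is #12.

12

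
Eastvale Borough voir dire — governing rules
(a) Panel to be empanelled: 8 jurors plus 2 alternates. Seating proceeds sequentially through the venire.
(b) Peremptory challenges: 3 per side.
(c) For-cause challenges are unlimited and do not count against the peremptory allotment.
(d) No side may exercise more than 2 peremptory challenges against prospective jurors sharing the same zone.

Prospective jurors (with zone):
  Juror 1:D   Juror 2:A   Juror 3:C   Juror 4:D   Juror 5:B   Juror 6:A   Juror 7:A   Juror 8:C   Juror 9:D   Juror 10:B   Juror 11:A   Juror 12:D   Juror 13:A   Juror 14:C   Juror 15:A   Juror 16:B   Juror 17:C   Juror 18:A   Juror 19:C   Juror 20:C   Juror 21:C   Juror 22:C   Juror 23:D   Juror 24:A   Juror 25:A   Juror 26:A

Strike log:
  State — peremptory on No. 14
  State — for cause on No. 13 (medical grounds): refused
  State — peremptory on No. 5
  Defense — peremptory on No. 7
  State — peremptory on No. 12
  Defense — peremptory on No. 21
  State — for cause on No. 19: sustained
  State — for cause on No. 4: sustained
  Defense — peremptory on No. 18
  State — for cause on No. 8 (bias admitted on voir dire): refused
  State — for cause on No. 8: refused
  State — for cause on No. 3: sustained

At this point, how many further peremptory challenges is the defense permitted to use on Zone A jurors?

Defense peremptories so far: #7, #21, #18 — 3 of 3 used, 0 left overall.
Against Zone A: #7, #18 — 2 used; per-zone cap 2 leaves 0.
Binding limit: min(0, 0) = 0.

0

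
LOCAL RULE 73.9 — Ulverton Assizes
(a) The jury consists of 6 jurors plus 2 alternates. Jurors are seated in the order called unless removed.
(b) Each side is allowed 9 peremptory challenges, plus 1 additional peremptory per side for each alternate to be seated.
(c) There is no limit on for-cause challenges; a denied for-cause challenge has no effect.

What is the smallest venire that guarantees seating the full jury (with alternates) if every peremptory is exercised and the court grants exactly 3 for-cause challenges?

33

Seats to fill: 6 + 2 alternates = 8.
Peremptories: 9 + 1×2 = 11 per side × 2 sides = 22.
For-cause removals: 3.
Minimum venire: 8 + 22 + 3 = 33.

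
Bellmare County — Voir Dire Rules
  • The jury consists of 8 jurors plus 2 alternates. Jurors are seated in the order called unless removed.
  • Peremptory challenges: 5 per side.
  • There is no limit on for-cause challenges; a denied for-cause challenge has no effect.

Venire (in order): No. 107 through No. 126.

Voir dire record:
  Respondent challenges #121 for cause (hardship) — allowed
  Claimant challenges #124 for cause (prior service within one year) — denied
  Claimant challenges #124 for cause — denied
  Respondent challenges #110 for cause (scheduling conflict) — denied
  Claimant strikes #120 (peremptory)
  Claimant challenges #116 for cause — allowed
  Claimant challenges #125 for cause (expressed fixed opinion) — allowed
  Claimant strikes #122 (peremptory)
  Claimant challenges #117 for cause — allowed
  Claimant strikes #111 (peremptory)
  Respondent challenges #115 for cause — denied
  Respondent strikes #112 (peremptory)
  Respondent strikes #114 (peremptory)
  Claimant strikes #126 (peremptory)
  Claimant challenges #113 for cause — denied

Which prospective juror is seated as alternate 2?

Removed: #111, #112, #114, #116, #117, #120, #121, #122, #125, #126. (#110, #113, #115, #124 stay — for-cause denied.)
Seating in order: seats 1–8 → #107, #108, #109, #110, #113, #115, #118, #119; alternates → #123, #124.
So alternate 2 is #124.

124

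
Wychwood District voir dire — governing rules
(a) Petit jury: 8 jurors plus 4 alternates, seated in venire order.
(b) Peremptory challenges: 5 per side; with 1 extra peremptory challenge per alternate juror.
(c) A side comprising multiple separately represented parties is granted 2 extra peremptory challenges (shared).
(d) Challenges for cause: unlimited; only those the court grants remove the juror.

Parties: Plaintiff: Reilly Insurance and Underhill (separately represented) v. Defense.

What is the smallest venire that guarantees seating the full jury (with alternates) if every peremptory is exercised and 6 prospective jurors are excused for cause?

Seats to fill: 8 + 4 alternates = 12.
Peremptories — Plaintiff: 5 + 1×4 + 2 = 11; Defense: 5 + 1×4 = 9; total 20.
For-cause removals: 6.
Minimum venire: 12 + 20 + 6 = 38.

38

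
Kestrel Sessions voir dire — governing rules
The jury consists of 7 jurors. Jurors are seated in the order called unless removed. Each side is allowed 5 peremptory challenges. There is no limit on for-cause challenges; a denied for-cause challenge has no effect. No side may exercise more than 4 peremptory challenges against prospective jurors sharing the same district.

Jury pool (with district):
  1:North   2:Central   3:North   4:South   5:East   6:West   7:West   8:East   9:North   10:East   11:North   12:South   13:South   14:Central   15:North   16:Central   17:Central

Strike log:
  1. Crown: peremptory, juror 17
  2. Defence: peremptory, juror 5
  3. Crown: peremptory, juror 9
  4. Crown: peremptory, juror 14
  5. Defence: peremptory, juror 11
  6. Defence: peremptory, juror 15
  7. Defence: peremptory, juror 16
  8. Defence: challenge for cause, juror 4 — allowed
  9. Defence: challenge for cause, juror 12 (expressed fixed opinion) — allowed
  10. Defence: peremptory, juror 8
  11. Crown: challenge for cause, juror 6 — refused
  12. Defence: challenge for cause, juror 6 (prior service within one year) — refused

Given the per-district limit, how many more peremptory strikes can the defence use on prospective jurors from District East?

Defence peremptories so far: #5, #11, #15, #16, #8 — 5 of 5 used, 0 left overall.
Against District East: #5, #8 — 2 used; per-district cap 4 leaves 2.
Binding limit: min(0, 2) = 0.

0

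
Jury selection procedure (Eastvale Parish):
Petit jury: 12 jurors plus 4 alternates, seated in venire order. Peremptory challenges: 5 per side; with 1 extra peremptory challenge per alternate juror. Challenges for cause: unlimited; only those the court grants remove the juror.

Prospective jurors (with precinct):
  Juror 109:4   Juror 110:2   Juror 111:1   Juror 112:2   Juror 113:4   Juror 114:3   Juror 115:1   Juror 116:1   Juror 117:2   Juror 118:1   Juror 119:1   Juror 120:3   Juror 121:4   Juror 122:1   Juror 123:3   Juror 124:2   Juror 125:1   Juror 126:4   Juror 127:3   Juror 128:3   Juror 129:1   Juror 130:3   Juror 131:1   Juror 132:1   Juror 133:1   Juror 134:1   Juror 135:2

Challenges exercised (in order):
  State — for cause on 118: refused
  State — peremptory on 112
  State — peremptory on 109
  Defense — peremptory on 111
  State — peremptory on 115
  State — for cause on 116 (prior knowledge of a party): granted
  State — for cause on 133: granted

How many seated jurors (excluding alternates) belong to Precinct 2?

3

Removed: #109, #111, #112, #115, #116, #133.
Seated jurors 1–12: #110, #113, #114, #117, #118, #119, #120, #121, #122, #123, #124, #125 (alternates #126, #127, #128, #129 not counted).
Of those, in Precinct 2: #110, #117, #124 → 3.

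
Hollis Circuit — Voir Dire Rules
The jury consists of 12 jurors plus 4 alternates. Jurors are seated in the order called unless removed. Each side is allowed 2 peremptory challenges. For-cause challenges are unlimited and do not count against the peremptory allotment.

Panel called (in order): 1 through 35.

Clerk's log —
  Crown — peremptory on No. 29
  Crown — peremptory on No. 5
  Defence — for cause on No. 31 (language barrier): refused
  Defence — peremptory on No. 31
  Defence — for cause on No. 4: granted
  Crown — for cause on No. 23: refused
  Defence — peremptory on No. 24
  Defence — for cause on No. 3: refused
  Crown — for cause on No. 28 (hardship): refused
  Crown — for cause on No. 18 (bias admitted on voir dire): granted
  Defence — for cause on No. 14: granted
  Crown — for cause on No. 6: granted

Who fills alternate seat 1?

17

Removed: #4, #5, #6, #14, #18, #24, #29, #31. (#3, #23, #28 stay — for-cause denied.)
Seating in order: seats 1–12 → #1, #2, #3, #7, #8, #9, #10, #11, #12, #13, #15, #16; alternates → #17, #19, #20, #21.
So alternate 1 is #17.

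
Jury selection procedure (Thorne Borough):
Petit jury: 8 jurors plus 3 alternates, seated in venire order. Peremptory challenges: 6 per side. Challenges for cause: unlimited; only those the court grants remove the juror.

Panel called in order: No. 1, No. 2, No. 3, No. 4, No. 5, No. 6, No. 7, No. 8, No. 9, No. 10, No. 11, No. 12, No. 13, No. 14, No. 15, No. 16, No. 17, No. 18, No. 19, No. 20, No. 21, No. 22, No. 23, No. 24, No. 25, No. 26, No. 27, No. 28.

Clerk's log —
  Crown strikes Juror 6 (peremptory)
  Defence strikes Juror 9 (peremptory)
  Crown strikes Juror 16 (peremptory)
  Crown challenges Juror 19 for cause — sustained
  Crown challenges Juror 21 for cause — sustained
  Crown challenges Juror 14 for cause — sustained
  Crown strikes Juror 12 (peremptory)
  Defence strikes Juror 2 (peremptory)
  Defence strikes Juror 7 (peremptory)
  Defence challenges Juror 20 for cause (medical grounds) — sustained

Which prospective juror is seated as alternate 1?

Removed: #2, #6, #7, #9, #12, #14, #16, #19, #20, #21.
Filling seats in venire order through position 9: #1, #3, #4, #5, #8, #10, #11, #13, #15.
So alternate 1 is #15.

15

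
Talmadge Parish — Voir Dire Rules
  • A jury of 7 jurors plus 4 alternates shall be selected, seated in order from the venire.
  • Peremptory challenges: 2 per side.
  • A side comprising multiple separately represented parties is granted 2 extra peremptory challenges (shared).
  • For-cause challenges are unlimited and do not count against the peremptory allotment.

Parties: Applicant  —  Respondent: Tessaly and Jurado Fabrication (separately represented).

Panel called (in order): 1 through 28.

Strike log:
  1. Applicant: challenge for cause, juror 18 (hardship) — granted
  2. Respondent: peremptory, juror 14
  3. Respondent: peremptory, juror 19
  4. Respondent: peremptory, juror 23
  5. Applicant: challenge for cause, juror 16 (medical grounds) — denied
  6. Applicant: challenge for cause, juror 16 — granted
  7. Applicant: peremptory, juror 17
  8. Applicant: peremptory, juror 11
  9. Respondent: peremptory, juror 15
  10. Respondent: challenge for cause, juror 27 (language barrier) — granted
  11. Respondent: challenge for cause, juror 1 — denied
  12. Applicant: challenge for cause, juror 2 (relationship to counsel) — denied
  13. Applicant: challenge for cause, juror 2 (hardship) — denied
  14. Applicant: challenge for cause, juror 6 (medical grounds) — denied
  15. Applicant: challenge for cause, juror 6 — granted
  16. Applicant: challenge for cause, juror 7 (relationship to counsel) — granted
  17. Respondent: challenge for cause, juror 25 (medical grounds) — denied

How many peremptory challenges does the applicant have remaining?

Applicant allotment: 2.
Applicant peremptories used: #17, #11 — 2 (for-cause on #18, #16, #16, #2, #2, #6, #6, #7 don't count).
Remaining: 2 − 2 = 0.

0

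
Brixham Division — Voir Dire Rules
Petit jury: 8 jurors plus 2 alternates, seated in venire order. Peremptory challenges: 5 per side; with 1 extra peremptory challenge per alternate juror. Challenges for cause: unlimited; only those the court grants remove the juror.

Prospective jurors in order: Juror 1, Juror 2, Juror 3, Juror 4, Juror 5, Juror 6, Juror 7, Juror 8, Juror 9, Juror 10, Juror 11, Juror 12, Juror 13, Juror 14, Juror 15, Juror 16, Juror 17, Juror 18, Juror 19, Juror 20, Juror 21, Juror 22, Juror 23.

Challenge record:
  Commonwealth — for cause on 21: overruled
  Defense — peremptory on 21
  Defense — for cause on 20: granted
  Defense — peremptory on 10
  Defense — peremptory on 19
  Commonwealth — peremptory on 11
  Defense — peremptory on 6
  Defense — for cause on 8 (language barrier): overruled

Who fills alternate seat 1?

12

Removed: #6, #10, #11, #19, #20, #21. (#8 stays — for-cause denied.)
Seating in order: seats 1–8 → #1, #2, #3, #4, #5, #7, #8, #9; alternates → #12, #13.
So alternate 1 is #12.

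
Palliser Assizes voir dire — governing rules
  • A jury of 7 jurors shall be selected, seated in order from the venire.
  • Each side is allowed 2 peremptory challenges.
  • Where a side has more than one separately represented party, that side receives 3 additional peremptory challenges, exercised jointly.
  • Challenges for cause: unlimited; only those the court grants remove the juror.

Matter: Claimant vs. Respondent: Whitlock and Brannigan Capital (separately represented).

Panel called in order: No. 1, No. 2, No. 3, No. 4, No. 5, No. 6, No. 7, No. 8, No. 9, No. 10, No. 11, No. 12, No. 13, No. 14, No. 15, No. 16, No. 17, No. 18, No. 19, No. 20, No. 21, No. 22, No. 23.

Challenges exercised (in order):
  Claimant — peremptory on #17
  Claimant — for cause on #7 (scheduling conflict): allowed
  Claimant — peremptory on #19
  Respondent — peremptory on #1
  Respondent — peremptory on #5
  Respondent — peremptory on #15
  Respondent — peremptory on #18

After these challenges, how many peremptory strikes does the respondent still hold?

Respondent allotment: 2 base + 3 multi-party = 5.
Respondent peremptories used: #1, #5, #15, #18 — 4.
Remaining: 5 − 4 = 1.

1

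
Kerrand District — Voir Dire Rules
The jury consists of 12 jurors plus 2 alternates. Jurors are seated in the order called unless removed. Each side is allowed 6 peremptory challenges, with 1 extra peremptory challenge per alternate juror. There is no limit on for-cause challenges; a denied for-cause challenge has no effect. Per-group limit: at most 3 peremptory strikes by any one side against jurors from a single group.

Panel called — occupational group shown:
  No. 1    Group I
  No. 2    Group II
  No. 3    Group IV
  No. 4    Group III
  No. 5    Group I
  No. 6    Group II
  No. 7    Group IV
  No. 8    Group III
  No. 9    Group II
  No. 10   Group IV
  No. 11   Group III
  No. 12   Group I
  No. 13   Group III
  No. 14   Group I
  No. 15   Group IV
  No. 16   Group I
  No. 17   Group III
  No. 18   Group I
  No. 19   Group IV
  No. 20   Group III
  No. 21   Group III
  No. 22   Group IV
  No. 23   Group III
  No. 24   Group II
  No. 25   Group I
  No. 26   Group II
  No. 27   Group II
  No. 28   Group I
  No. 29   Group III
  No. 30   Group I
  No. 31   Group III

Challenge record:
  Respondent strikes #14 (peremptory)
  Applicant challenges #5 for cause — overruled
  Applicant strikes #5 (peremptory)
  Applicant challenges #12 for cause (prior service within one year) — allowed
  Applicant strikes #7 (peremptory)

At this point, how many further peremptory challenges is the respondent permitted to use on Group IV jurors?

3

Respondent peremptories so far: #14 — 1 of 8 used, 7 left overall.
Against Group IV: none yet — per-group cap 3 leaves 3.
Binding limit: min(7, 3) = 3.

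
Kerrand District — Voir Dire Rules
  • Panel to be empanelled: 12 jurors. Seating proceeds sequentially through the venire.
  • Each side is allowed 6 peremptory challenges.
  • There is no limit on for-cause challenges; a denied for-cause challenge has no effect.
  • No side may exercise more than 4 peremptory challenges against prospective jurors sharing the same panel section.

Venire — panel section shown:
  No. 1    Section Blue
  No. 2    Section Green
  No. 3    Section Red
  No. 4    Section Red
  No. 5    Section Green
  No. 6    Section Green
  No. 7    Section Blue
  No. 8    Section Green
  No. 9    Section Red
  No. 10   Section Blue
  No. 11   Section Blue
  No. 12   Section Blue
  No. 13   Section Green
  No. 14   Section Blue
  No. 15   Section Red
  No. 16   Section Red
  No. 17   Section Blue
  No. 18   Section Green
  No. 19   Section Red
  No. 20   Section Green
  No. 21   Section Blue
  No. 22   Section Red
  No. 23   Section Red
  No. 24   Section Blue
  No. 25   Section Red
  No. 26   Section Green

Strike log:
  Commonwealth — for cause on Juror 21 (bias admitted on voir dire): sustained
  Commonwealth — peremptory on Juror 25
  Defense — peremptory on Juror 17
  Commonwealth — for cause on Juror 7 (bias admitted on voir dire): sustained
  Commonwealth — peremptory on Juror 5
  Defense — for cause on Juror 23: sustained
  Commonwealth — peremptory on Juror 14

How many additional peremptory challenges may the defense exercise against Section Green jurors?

4

Defense peremptories so far: #17 — 1 of 6 used, 5 left overall.
Against Section Green: none yet — per-section cap 4 leaves 4.
Binding limit: min(5, 4) = 4.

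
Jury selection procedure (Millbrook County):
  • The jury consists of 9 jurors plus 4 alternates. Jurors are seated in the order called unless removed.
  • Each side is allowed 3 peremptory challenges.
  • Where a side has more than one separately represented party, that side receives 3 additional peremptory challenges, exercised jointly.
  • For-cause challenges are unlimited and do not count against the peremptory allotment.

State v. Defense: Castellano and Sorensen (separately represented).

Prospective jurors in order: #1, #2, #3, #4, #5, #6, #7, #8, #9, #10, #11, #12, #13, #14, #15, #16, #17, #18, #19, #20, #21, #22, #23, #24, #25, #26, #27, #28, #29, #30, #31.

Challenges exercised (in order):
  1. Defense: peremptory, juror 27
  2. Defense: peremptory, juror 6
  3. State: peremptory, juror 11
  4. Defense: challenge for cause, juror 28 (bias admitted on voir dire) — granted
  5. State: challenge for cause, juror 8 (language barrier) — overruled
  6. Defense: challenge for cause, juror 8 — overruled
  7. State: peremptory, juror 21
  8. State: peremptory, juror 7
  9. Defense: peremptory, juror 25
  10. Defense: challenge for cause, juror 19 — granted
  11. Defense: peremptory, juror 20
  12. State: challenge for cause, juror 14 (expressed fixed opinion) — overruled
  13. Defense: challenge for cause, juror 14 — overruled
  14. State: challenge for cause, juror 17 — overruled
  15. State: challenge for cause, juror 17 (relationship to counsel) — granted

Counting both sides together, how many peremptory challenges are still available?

State allotment: 3. Defense allotment: 3 base + 3 multi-party = 6.
State peremptories used: #11, #21, #7 — 3 (for-cause on #8, #14, #17, #17 don't count).
Defense peremptories used: #27, #6, #25, #20 — 4 (for-cause on #28, #8, #19, #14 don't count).
Remaining: (3 − 3) + (6 − 4) = 2.

2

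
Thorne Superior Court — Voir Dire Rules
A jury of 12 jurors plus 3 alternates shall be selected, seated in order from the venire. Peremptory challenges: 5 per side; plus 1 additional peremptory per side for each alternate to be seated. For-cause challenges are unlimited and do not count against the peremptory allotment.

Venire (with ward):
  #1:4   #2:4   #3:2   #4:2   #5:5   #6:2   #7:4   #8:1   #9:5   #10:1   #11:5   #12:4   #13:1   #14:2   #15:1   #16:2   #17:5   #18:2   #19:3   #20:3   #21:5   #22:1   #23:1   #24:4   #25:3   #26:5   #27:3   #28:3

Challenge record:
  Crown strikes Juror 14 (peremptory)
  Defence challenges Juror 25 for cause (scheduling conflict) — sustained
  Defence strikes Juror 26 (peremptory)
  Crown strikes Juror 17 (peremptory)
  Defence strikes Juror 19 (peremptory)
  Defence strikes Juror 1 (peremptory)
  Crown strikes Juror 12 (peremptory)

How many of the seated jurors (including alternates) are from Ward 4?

2

Removed: #1, #12, #14, #17, #19, #25, #26.
Seated (15 incl. alternates): #2, #3, #4, #5, #6, #7, #8, #9, #10, #11, #13, #15, #16, #18, #20.
Of those, in Ward 4: #2, #7 → 2.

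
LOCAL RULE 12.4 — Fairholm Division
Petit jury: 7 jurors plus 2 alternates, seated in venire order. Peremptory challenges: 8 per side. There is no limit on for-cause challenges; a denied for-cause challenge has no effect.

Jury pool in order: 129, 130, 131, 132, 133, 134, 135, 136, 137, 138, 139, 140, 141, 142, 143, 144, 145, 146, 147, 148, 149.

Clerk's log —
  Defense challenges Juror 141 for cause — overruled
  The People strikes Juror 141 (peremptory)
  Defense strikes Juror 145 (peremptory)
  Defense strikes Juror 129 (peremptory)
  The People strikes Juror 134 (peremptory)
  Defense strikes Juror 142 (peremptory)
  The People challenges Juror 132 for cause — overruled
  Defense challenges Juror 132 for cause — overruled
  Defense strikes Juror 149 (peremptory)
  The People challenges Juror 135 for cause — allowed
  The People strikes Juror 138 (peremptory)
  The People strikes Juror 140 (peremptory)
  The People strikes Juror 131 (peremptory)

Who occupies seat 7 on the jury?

Removed: #129, #131, #134, #135, #138, #140, #141, #142, #145, #149. (#132 stays — for-cause denied.)
Seating in order: seats 1–7 → #130, #132, #133, #136, #137, #139, #143; alternates → #144, #146.
So seat 7 is #143.

143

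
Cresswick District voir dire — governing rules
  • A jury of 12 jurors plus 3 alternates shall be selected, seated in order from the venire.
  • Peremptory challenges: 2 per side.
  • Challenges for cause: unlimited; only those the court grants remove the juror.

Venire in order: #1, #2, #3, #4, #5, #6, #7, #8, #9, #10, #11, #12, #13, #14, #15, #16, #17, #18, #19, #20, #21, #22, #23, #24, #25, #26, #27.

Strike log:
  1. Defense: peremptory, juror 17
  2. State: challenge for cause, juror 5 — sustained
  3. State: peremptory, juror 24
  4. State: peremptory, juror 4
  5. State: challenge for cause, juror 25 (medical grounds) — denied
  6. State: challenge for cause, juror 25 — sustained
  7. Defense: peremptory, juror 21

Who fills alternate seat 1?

Removed: #4, #5, #17, #21, #24, #25.
Filling seats in venire order through position 13: #1, #2, #3, #6, #7, #8, #9, #10, #11, #12, #13, #14, #15.
So alternate 1 is #15.

15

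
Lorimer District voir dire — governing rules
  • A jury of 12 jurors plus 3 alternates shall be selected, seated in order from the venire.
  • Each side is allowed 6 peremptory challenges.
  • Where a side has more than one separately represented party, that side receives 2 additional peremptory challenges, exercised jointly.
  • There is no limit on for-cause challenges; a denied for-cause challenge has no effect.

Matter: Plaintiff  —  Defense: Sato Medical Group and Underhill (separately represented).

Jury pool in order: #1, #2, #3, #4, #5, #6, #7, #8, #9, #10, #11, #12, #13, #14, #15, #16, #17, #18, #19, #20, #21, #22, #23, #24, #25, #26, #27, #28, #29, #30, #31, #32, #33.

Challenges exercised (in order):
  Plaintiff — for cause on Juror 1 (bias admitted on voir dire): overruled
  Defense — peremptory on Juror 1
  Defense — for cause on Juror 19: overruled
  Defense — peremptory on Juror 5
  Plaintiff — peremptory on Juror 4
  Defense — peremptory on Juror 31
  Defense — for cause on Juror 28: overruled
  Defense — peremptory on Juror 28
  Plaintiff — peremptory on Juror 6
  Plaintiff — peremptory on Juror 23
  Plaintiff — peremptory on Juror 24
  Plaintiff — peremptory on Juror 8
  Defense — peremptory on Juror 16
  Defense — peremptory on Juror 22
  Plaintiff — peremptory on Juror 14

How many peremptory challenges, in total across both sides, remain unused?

Plaintiff allotment: 6. Defense allotment: 6 base + 2 multi-party = 8.
Plaintiff peremptories used: #4, #6, #23, #24, #8, #14 — 6 (the for-cause on #1 doesn't count).
Defense peremptories used: #1, #5, #31, #28, #16, #22 — 6 (for-cause on #19, #28 don't count).
Remaining: (6 − 6) + (8 − 6) = 2.

2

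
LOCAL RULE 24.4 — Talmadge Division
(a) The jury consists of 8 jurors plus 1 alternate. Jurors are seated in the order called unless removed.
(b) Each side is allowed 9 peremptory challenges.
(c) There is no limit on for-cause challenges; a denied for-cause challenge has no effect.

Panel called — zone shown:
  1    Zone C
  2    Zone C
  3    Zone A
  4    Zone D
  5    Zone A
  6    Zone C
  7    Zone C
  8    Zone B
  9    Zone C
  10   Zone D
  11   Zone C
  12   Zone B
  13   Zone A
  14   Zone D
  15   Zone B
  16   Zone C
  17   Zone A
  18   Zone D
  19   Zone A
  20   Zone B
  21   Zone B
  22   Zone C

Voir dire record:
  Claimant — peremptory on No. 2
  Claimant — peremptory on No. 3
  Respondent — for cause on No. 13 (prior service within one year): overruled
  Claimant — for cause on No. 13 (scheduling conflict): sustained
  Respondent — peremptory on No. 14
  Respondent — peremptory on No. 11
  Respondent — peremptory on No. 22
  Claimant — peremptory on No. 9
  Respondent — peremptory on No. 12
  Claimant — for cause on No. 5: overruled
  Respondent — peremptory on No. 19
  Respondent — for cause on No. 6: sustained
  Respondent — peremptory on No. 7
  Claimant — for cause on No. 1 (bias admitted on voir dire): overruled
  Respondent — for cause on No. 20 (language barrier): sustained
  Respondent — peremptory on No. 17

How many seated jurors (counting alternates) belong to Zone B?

3

Removed: #2, #3, #6, #7, #9, #11, #12, #13, #14, #17, #19, #20, #22.
Seated (9 incl. alternates): #1, #4, #5, #8, #10, #15, #16, #18, #21.
Of those, in Zone B: #8, #15, #21 → 3.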